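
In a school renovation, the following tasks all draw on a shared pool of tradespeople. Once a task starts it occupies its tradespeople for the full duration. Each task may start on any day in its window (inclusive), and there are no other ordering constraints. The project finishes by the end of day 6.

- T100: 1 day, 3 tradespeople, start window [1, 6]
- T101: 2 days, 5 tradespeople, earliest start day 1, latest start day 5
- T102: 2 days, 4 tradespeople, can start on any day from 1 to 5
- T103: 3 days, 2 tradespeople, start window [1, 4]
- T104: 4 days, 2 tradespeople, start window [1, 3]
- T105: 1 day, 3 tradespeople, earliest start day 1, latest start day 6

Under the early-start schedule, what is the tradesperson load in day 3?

At early start, day 3 has: T103, T104.
Demand: 2 + 2 = 4.

4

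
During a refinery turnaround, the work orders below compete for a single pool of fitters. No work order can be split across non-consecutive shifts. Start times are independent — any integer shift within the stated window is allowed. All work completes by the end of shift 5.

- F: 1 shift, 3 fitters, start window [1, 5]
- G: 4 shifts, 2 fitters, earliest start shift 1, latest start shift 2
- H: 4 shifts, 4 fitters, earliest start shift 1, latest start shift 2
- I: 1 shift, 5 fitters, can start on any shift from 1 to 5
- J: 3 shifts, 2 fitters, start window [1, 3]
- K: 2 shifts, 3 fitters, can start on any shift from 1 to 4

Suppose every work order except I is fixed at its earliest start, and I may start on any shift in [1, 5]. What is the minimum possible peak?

I@1: s1:19  s2:11  s3:8  s4:6  s5:0 → peak 19
I@2: s1:14  s2:16  s3:8  s4:6  s5:0 → peak 16
I@3: s1:14  s2:11  s3:13  s4:6  s5:0 → peak 14
I@4: s1:14  s2:11  s3:8  s4:11  s5:0 → peak 14
I@5: s1:14  s2:11  s3:8  s4:6  s5:5 → peak 14
Best is I@3, peak 14.

14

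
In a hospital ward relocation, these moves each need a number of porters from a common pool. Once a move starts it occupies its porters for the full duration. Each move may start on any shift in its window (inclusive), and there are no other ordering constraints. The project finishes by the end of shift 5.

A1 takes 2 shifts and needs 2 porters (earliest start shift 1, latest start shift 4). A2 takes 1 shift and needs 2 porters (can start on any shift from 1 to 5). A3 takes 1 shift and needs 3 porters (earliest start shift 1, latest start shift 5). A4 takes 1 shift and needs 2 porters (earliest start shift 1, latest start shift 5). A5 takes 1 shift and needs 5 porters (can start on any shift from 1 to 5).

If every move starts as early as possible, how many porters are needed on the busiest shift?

Early-start schedule: A1@1, A2@1, A3@1, A4@1, A5@1.
Load per shift: shift 1: 14, shift 2: 2, shift 3: 0, shift 4: 0, shift 5: 0.
Peak is 14.

14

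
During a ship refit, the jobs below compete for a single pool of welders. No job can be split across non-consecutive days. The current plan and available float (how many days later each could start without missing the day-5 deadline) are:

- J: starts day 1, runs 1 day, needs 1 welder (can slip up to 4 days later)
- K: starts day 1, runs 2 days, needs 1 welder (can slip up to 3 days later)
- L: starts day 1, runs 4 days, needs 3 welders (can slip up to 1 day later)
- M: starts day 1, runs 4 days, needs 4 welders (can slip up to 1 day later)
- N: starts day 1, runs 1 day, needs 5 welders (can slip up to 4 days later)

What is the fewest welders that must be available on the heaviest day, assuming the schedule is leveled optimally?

Early-start (J@1, K@1, L@1, M@1, N@1) gives peak 14: d1:14  d2:8  d3:7  d4:7  d5:0.
Shift L→2, N→5.
Schedule J@1, K@1, L@2, M@1, N@5: d1:6  d2:8  d3:7  d4:7  d5:8 — peak 8.
Total welder-days = 36 over 5 days ⇒ peak ≥ ⌈36/5⌉ = 8, so 8 is optimal.

8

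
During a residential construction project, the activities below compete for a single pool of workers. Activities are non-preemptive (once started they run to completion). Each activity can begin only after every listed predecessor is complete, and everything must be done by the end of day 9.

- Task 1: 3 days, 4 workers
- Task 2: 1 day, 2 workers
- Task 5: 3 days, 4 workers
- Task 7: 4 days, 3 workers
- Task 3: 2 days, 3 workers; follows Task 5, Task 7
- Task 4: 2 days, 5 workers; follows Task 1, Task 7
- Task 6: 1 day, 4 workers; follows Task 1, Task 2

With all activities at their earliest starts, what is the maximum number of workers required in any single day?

13

Early-start schedule: Task 1@1, Task 2@1, Task 5@1, Task 7@1, Task 3@5, Task 4@5, Task 6@4.
Load per day: day 1: 13, day 2: 11, day 3: 11, day 4: 7, day 5: 8, day 6: 8, day 7: 0, day 8: 0, day 9: 0.
Peak is 13.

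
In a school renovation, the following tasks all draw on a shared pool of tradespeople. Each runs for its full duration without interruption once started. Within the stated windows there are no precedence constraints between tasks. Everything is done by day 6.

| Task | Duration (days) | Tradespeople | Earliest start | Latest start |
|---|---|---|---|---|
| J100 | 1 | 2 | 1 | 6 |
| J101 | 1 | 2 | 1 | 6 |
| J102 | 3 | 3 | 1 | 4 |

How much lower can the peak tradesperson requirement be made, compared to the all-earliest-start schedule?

4

Early-start peak: d1:7  d2:3  d3:3  d4:0  d5:0  d6:0 ⇒ 7.
Leveled (J100@1, J101@2, J102@3): d1:2  d2:2  d3:3  d4:3  d5:3  d6:0 ⇒ 3.
Reduction 7 − 3 = 4.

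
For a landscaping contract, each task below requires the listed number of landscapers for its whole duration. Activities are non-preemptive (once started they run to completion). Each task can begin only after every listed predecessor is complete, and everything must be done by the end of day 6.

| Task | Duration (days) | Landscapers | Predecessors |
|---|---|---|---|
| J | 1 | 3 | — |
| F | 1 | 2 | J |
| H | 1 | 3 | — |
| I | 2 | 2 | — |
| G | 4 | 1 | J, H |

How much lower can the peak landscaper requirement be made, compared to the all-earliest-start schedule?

5

Early-start peak: d1:8  d2:5  d3:1  d4:1  d5:1  d6:0 ⇒ 8.
Leveled (J@1, F@3, H@2, I@4, G@3): d1:3  d2:3  d3:3  d4:3  d5:3  d6:1 ⇒ 3.
Reduction 8 − 3 = 5.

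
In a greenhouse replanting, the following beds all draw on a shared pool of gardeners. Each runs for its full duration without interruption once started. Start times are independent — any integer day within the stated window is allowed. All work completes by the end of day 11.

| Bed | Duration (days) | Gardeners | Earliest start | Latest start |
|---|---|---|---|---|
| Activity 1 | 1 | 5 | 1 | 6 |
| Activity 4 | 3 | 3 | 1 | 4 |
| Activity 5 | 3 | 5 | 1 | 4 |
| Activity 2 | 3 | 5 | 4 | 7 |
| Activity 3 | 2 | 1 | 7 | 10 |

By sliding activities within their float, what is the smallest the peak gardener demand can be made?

8

Early-start (Activity 1@1, Activity 4@1, Activity 5@1, Activity 2@4, Activity 3@7) gives peak 13: d1:13  d2:8  d3:8  d4:5  d5:5  d6:5  d7:1  d8:1  d9:0  d10:0  d11:0.
Shift Activity 5→2, Activity 2→5.
Schedule Activity 1@1, Activity 4@1, Activity 5@2, Activity 2@5, Activity 3@7: d1:8  d2:8  d3:8  d4:5  d5:5  d6:5  d7:6  d8:1  d9:0  d10:0  d11:0 — peak 8.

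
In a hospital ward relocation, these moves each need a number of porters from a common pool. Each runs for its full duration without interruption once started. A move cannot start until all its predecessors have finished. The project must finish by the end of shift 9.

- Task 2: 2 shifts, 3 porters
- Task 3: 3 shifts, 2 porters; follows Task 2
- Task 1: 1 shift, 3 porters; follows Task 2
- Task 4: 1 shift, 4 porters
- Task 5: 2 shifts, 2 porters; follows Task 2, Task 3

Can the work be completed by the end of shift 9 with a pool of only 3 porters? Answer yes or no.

no

The minimum achievable peak is 4; 3 < 4, so no feasible schedule stays within the cap.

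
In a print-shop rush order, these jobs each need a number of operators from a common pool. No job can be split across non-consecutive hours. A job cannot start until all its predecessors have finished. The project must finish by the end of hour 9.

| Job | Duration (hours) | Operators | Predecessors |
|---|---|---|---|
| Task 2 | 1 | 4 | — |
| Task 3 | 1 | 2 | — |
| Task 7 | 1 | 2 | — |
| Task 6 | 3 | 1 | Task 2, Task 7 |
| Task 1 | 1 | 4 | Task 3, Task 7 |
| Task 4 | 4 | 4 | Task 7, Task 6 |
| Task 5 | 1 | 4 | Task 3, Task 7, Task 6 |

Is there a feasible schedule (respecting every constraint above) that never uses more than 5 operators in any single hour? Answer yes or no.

no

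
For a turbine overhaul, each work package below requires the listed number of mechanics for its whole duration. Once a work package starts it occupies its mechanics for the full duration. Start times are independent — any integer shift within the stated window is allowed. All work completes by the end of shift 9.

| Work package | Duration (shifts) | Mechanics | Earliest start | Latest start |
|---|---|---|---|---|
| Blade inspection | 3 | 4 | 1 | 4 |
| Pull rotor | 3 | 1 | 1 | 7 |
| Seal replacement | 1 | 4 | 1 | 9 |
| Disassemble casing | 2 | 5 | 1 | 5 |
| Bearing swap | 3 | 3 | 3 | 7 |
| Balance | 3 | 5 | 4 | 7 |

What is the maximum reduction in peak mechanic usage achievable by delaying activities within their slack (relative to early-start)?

Early-start peak: s1:14  s2:10  s3:8  s4:8  s5:8  s6:5  s7:0  s8:0  s9:0 ⇒ 14.
Leveled (Blade inspection@3, Pull rotor@1, Seal replacement@6, Disassemble casing@1, Bearing swap@4, Balance@7): s1:6  s2:6  s3:5  s4:7  s5:7  s6:7  s7:5  s8:5  s9:5 ⇒ 7.
Reduction 14 − 7 = 7.

7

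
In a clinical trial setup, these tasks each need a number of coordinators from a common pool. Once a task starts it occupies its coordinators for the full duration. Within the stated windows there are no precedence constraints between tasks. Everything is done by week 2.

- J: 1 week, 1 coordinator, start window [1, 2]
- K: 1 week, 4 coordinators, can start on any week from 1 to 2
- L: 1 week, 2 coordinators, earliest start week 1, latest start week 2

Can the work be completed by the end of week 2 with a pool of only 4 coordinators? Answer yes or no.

yes

Schedule J@1, K@2, L@1: w1:3  w2:4 — peak 4 ≤ 4.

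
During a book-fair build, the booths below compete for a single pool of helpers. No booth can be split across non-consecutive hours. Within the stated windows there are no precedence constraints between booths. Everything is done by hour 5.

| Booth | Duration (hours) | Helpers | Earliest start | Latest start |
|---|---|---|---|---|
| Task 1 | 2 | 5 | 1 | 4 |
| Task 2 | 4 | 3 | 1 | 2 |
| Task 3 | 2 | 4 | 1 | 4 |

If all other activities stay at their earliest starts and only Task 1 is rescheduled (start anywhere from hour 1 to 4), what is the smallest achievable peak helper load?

8

Task 1@1: h1:12  h2:12  h3:3  h4:3  h5:0 → peak 12
Task 1@2: h1:7  h2:12  h3:8  h4:3  h5:0 → peak 12
Task 1@3: h1:7  h2:7  h3:8  h4:8  h5:0 → peak 8
Task 1@4: h1:7  h2:7  h3:3  h4:8  h5:5 → peak 8
Best is Task 1@3, peak 8.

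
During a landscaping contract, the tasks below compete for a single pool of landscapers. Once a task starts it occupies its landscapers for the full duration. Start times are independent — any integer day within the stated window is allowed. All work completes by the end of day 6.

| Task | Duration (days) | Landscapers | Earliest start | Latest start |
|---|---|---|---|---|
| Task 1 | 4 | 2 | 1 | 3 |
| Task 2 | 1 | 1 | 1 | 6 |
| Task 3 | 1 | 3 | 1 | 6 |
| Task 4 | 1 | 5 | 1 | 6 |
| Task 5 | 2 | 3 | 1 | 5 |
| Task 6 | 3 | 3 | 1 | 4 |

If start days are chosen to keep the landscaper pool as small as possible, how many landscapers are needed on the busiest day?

Early-start (Task 1@1, Task 2@1, Task 3@1, Task 4@1, Task 5@1, Task 6@1) gives peak 17: d1:17  d2:8  d3:5  d4:2  d5:0  d6:0.
Shift Task 3→5, Task 4→6, Task 6→3.
Schedule Task 1@1, Task 2@1, Task 3@5, Task 4@6, Task 5@1, Task 6@3: d1:6  d2:5  d3:5  d4:5  d5:6  d6:5 — peak 6.
Total landscaper-days = 32 over 6 days ⇒ peak ≥ ⌈32/6⌉ = 6, so 6 is optimal.

6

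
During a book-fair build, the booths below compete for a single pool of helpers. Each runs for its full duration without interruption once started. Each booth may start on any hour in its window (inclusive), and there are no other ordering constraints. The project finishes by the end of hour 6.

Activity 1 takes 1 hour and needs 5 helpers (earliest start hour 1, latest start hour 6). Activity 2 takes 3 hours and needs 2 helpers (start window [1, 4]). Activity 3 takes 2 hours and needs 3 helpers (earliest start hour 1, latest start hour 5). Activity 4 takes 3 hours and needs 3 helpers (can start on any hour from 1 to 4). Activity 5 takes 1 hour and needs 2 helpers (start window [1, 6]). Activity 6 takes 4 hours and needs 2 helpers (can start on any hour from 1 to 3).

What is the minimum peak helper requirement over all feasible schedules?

Early-start (Activity 1@1, Activity 2@1, Activity 3@1, Activity 4@1, Activity 5@1, Activity 6@1) gives peak 17: h1:17  h2:10  h3:7  h4:2  h5:0  h6:0.
Shift Activity 3→2, Activity 4→4, Activity 5→2, Activity 6→3.
Schedule Activity 1@1, Activity 2@1, Activity 3@2, Activity 4@4, Activity 5@2, Activity 6@3: h1:7  h2:7  h3:7  h4:5  h5:5  h6:5 — peak 7.

7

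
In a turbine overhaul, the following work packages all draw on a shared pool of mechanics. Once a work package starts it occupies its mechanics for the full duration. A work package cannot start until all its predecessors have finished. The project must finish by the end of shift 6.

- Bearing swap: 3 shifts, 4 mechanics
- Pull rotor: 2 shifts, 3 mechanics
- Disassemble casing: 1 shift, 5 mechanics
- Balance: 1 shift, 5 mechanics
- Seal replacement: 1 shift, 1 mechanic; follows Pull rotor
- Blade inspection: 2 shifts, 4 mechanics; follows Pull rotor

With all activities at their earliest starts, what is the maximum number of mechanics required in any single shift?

17

Early-start schedule: Bearing swap@1, Pull rotor@1, Disassemble casing@1, Balance@1, Seal replacement@3, Blade inspection@3.
Load per shift: shift 1: 17, shift 2: 7, shift 3: 9, shift 4: 4, shift 5: 0, shift 6: 0.
Peak is 17.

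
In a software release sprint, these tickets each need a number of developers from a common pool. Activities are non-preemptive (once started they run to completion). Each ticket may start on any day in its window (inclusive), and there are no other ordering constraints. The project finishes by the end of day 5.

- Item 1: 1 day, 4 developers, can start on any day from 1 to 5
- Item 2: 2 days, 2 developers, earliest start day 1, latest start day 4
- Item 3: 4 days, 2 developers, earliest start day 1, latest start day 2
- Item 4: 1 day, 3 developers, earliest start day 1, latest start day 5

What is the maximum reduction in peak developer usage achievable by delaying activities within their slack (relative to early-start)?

6

Early-start peak: d1:11  d2:4  d3:2  d4:2  d5:0 ⇒ 11.
Leveled (Item 1@1, Item 2@2, Item 3@2, Item 4@4): d1:4  d2:4  d3:4  d4:5  d5:2 ⇒ 5.
Reduction 11 − 5 = 6.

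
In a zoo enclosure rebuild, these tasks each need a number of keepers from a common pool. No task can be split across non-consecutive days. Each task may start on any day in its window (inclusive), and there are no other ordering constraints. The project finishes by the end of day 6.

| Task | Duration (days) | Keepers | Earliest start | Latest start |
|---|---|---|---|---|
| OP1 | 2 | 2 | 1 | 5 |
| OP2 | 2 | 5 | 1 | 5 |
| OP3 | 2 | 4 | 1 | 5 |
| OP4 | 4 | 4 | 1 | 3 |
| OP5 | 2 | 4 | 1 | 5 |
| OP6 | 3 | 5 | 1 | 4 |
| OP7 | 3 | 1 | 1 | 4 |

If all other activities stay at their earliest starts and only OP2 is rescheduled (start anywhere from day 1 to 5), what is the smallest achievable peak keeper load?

OP2@1: d1:25  d2:25  d3:10  d4:4  d5:0  d6:0 → peak 25
OP2@2: d1:20  d2:25  d3:15  d4:4  d5:0  d6:0 → peak 25
OP2@3: d1:20  d2:20  d3:15  d4:9  d5:0  d6:0 → peak 20
OP2@4: d1:20  d2:20  d3:10  d4:9  d5:5  d6:0 → peak 20
OP2@5: d1:20  d2:20  d3:10  d4:4  d5:5  d6:5 → peak 20
Best is OP2@3, peak 20.

20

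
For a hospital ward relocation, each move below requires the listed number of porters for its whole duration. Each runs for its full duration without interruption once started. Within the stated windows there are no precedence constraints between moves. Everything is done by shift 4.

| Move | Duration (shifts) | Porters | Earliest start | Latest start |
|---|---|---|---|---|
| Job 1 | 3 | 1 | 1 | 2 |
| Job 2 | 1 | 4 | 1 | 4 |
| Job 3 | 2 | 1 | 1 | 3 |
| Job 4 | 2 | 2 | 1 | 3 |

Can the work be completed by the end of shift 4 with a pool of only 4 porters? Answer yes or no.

yes

Schedule Job 1@1, Job 2@4, Job 3@1, Job 4@1: s1:4  s2:4  s3:1  s4:4 — peak 4 ≤ 4.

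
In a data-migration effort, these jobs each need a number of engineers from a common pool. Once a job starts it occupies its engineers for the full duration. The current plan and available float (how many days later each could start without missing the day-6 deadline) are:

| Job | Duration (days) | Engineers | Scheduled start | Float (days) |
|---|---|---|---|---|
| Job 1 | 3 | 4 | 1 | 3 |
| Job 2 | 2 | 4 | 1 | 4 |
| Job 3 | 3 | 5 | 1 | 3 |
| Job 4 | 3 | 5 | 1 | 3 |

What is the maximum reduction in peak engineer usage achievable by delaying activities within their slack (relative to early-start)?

Early-start peak: d1:18  d2:18  d3:14  d4:0  d5:0  d6:0 ⇒ 18.
Leveled (Job 1@1, Job 2@4, Job 3@1, Job 4@4): d1:9  d2:9  d3:9  d4:9  d5:9  d6:5 ⇒ 9.
Reduction 18 − 9 = 9.

9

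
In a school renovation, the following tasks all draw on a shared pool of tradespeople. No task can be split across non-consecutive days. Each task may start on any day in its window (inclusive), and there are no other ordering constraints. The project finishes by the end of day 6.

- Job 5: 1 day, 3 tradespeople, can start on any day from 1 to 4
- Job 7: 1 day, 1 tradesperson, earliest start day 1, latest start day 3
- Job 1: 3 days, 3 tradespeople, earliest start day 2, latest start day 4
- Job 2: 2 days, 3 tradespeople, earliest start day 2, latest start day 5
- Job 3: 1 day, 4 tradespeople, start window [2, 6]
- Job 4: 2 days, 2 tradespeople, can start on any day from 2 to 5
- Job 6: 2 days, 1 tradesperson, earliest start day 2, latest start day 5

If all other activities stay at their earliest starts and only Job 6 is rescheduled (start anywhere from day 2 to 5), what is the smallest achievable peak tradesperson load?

Job 6@2: d1:4  d2:13  d3:9  d4:3  d5:0  d6:0 → peak 13
Job 6@3: d1:4  d2:12  d3:9  d4:4  d5:0  d6:0 → peak 12
Job 6@4: d1:4  d2:12  d3:8  d4:4  d5:1  d6:0 → peak 12
Job 6@5: d1:4  d2:12  d3:8  d4:3  d5:1  d6:1 → peak 12
Best is Job 6@3, peak 12.

12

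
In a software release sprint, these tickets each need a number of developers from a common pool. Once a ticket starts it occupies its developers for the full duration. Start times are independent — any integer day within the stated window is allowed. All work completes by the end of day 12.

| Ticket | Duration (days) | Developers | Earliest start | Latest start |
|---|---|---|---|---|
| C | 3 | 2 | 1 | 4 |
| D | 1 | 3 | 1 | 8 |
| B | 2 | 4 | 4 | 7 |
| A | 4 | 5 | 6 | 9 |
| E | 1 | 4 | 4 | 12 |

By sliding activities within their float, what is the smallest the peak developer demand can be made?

Early-start (C@1, D@1, B@4, A@6, E@4) gives peak 8: d1:5  d2:2  d3:2  d4:8  d5:4  d6:5  d7:5  d8:5  d9:5  d10:0  d11:0  d12:0.
Shift E→10.
Schedule C@1, D@1, B@4, A@6, E@10: d1:5  d2:2  d3:2  d4:4  d5:4  d6:5  d7:5  d8:5  d9:5  d10:4  d11:0  d12:0 — peak 5.

5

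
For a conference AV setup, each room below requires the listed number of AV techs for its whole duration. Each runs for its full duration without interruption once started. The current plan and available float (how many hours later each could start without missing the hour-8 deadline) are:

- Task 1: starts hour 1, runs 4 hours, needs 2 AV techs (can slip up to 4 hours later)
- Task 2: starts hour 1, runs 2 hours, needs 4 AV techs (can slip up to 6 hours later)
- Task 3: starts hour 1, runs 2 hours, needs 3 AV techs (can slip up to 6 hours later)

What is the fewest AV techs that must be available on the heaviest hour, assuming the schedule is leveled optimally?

4

Early-start (Task 1@1, Task 2@1, Task 3@1) gives peak 9: h1:9  h2:9  h3:2  h4:2  h5:0  h6:0  h7:0  h8:0.
Shift Task 2→5, Task 3→7.
Schedule Task 1@1, Task 2@5, Task 3@7: h1:2  h2:2  h3:2  h4:2  h5:4  h6:4  h7:3  h8:3 — peak 4.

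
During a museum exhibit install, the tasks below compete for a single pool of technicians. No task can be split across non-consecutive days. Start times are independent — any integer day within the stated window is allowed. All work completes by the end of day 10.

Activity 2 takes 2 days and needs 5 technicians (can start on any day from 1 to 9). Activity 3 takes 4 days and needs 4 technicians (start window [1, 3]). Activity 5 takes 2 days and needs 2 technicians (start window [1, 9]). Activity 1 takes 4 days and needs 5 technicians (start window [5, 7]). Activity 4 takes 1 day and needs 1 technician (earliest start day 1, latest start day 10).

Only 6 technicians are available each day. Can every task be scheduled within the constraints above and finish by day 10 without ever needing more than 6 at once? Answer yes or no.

yes

Schedule Activity 2@1, Activity 3@3, Activity 5@3, Activity 1@7, Activity 4@1: d1:6  d2:5  d3:6  d4:6  d5:4  d6:4  d7:5  d8:5  d9:5  d10:5 — peak 6 ≤ 6.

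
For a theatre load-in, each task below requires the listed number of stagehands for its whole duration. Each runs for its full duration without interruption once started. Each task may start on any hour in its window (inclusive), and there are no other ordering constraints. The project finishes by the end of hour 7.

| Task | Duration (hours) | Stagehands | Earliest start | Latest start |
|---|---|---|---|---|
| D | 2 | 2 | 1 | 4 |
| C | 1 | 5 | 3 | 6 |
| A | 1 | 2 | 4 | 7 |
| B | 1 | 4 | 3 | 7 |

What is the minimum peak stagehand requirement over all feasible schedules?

Early-start (D@1, C@3, A@4, B@3) gives peak 9: h1:2  h2:2  h3:9  h4:2  h5:0  h6:0  h7:0.
Shift B→5.
Schedule D@1, C@3, A@4, B@5: h1:2  h2:2  h3:5  h4:2  h5:4  h6:0  h7:0 — peak 5.

5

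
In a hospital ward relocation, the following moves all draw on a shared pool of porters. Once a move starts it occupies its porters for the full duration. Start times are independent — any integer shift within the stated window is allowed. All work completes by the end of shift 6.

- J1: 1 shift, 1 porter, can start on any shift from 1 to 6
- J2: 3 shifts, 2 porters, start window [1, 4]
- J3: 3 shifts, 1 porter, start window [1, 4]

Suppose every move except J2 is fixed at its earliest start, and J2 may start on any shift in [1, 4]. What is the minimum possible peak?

2

J2@1: s1:4  s2:3  s3:3  s4:0  s5:0  s6:0 → peak 4
J2@2: s1:2  s2:3  s3:3  s4:2  s5:0  s6:0 → peak 3
J2@3: s1:2  s2:1  s3:3  s4:2  s5:2  s6:0 → peak 3
J2@4: s1:2  s2:1  s3:1  s4:2  s5:2  s6:2 → peak 2
Best is J2@4, peak 2.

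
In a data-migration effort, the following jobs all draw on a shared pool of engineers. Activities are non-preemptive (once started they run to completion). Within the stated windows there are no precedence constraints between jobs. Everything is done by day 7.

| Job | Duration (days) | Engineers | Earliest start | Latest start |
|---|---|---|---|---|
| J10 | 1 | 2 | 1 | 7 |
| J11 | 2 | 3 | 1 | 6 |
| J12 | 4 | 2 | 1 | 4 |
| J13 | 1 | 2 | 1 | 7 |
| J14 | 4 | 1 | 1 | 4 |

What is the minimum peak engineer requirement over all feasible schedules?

4

Early-start (J10@1, J11@1, J12@1, J13@1, J14@1) gives peak 10: d1:10  d2:6  d3:3  d4:3  d5:0  d6:0  d7:0.
Shift J11→2, J12→4, J14→2.
Schedule J10@1, J11@2, J12@4, J13@1, J14@2: d1:4  d2:4  d3:4  d4:3  d5:3  d6:2  d7:2 — peak 4.
Total engineer-days = 22 over 7 days ⇒ peak ≥ ⌈22/7⌉ = 4, so 4 is optimal.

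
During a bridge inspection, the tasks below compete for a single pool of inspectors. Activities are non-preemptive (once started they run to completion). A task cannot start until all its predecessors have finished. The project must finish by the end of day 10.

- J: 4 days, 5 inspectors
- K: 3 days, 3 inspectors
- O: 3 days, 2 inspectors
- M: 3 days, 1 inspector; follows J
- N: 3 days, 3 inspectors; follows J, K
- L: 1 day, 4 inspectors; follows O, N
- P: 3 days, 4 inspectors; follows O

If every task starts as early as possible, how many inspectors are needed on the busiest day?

Early-start schedule: J@1, K@1, O@1, M@5, N@5, L@8, P@4.
Load per day: day 1: 10, day 2: 10, day 3: 10, day 4: 9, day 5: 8, day 6: 8, day 7: 4, day 8: 4, day 9: 0, day 10: 0.
Peak is 10.

10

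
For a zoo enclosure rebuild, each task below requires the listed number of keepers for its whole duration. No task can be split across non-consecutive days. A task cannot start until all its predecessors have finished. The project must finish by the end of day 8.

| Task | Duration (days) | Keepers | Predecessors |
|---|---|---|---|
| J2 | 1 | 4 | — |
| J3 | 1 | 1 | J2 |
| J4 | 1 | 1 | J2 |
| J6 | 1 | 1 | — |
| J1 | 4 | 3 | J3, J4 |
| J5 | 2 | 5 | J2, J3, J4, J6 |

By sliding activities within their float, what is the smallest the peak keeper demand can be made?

Early-start (J2@1, J3@2, J4@2, J6@1, J1@3, J5@3) gives peak 8: d1:5  d2:2  d3:8  d4:8  d5:3  d6:3  d7:0  d8:0.
Shift J5→7.
Schedule J2@1, J3@2, J4@2, J6@1, J1@3, J5@7: d1:5  d2:2  d3:3  d4:3  d5:3  d6:3  d7:5  d8:5 — peak 5.

5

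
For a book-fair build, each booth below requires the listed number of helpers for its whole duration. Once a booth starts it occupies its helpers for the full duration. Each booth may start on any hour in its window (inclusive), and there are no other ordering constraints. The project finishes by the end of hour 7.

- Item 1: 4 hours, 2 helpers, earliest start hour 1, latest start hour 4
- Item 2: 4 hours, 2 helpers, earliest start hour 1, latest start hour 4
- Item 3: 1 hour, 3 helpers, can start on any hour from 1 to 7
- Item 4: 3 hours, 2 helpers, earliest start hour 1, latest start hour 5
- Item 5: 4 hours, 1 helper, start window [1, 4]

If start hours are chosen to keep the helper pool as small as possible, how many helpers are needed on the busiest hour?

Early-start (Item 1@1, Item 2@1, Item 3@1, Item 4@1, Item 5@1) gives peak 10: h1:10  h2:7  h3:7  h4:5  h5:0  h6:0  h7:0.
Shift Item 3→5, Item 4→5.
Schedule Item 1@1, Item 2@1, Item 3@5, Item 4@5, Item 5@1: h1:5  h2:5  h3:5  h4:5  h5:5  h6:2  h7:2 — peak 5.
Total helper-hours = 29 over 7 hours ⇒ peak ≥ ⌈29/7⌉ = 5, so 5 is optimal.

5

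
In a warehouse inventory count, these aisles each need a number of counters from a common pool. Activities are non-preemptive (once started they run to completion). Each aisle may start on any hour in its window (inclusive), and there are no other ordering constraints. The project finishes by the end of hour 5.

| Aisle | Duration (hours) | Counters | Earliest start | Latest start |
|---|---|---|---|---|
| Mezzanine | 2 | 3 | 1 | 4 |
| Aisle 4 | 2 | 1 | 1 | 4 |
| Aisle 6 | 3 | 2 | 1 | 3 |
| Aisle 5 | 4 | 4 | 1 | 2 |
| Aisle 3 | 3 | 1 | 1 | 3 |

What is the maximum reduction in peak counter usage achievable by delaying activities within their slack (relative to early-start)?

3

Early-start peak: h1:11  h2:11  h3:7  h4:4  h5:0 ⇒ 11.
Leveled (Mezzanine@1, Aisle 4@1, Aisle 6@3, Aisle 5@1, Aisle 3@3): h1:8  h2:8  h3:7  h4:7  h5:3 ⇒ 8.
Reduction 11 − 8 = 3.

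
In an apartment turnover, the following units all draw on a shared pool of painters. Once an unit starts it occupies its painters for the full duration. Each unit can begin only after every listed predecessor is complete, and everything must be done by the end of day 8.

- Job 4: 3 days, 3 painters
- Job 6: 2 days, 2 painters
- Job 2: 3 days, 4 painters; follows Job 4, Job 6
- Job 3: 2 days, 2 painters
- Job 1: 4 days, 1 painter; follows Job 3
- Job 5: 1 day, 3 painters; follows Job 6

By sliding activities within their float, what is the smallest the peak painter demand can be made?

Early-start (Job 4@1, Job 6@1, Job 2@4, Job 3@1, Job 1@3, Job 5@3) gives peak 7: d1:7  d2:7  d3:7  d4:5  d5:5  d6:5  d7:0  d8:0.
Shift Job 2→5, Job 3→3, Job 1→5, Job 5→4.
Schedule Job 4@1, Job 6@1, Job 2@5, Job 3@3, Job 1@5, Job 5@4: d1:5  d2:5  d3:5  d4:5  d5:5  d6:5  d7:5  d8:1 — peak 5.
Total painter-days = 36 over 8 days ⇒ peak ≥ ⌈36/8⌉ = 5, so 5 is optimal.

5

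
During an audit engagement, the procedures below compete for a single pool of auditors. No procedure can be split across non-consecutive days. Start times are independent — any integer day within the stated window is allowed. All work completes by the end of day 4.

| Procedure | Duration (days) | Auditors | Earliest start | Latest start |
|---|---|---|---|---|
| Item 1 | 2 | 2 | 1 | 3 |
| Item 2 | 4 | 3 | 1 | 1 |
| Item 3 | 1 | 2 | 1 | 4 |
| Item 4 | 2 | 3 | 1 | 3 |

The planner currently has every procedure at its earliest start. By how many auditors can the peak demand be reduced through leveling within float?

Early-start peak: d1:10  d2:8  d3:3  d4:3 ⇒ 10.
Leveled (Item 1@1, Item 2@1, Item 3@1, Item 4@3): d1:7  d2:5  d3:6  d4:6 ⇒ 7.
Reduction 10 − 7 = 3.

3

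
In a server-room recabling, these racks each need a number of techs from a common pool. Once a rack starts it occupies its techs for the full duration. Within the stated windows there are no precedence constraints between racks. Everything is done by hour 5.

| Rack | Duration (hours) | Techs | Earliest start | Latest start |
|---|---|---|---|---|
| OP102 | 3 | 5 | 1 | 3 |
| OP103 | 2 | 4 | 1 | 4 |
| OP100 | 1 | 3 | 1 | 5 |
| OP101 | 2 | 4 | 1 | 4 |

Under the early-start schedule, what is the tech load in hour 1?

16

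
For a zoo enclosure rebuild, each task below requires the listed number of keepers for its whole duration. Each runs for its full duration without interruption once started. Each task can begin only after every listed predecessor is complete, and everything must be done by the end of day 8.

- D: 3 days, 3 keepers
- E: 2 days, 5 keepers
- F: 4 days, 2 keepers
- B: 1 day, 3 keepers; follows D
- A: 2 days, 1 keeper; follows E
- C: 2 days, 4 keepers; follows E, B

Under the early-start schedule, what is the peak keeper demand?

Early-start schedule: D@1, E@1, F@1, B@4, A@3, C@5.
Load per day: day 1: 10, day 2: 10, day 3: 6, day 4: 6, day 5: 4, day 6: 4, day 7: 0, day 8: 0.
Peak is 10.

10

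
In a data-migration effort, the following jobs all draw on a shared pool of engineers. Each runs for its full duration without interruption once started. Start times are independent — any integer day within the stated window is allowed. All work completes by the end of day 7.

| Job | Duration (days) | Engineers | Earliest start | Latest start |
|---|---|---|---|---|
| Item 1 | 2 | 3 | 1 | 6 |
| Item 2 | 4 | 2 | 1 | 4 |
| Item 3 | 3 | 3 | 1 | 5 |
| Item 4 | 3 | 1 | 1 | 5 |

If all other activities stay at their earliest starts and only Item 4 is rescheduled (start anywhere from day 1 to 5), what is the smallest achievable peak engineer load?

8

Item 4@1: d1:9  d2:9  d3:6  d4:2  d5:0  d6:0  d7:0 → peak 9
Item 4@2: d1:8  d2:9  d3:6  d4:3  d5:0  d6:0  d7:0 → peak 9
Item 4@3: d1:8  d2:8  d3:6  d4:3  d5:1  d6:0  d7:0 → peak 8
Item 4@4: d1:8  d2:8  d3:5  d4:3  d5:1  d6:1  d7:0 → peak 8
Item 4@5: d1:8  d2:8  d3:5  d4:2  d5:1  d6:1  d7:1 → peak 8
Best is Item 4@3, peak 8.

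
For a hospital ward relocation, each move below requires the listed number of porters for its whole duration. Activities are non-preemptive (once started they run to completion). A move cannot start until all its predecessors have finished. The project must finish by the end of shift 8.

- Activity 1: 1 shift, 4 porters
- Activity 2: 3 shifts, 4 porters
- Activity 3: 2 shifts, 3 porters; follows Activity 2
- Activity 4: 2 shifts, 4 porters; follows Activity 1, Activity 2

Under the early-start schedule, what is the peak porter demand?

Early-start schedule: Activity 1@1, Activity 2@1, Activity 3@4, Activity 4@4.
Load per shift: shift 1: 8, shift 2: 4, shift 3: 4, shift 4: 7, shift 5: 7, shift 6: 0, shift 7: 0, shift 8: 0.
Peak is 8.

8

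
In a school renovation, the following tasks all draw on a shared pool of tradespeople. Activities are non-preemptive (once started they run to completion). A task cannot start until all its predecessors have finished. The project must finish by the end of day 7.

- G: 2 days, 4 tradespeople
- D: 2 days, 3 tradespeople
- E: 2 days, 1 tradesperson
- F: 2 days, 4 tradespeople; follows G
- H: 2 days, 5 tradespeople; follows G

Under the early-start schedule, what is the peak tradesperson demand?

9

Early-start schedule: G@1, D@1, E@1, F@3, H@3.
Load per day: day 1: 8, day 2: 8, day 3: 9, day 4: 9, day 5: 0, day 6: 0, day 7: 0.
Peak is 9.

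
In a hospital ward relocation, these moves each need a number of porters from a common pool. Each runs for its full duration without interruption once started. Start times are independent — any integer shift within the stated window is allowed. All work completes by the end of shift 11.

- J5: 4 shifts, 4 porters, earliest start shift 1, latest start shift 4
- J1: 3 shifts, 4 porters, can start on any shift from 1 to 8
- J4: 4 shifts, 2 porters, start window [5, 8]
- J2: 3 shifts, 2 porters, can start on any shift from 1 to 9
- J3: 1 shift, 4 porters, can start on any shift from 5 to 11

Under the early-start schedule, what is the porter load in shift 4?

4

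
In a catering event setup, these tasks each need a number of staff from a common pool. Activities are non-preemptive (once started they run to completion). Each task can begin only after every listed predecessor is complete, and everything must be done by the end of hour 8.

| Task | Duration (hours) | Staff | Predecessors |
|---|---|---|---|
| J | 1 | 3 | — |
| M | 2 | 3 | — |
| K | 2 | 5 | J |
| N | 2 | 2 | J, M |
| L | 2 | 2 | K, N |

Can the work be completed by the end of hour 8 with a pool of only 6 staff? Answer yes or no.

Schedule J@1, M@1, K@3, N@5, L@7: h1:6  h2:3  h3:5  h4:5  h5:2  h6:2  h7:2  h8:2 — peak 6 ≤ 6.

yes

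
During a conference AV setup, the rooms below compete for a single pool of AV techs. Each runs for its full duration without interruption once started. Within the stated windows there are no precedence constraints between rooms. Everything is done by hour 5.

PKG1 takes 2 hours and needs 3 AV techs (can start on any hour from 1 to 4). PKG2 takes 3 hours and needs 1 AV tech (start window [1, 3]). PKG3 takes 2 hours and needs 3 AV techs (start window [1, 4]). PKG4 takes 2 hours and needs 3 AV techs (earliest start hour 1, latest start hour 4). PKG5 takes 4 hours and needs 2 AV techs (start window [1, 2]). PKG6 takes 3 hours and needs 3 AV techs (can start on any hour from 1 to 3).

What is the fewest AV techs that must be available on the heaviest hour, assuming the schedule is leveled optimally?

9

Early-start (PKG1@1, PKG2@1, PKG3@1, PKG4@1, PKG5@1, PKG6@1) gives peak 15: h1:15  h2:15  h3:6  h4:2  h5:0.
Shift PKG4→3, PKG6→3.
Schedule PKG1@1, PKG2@1, PKG3@1, PKG4@3, PKG5@1, PKG6@3: h1:9  h2:9  h3:9  h4:8  h5:3 — peak 9.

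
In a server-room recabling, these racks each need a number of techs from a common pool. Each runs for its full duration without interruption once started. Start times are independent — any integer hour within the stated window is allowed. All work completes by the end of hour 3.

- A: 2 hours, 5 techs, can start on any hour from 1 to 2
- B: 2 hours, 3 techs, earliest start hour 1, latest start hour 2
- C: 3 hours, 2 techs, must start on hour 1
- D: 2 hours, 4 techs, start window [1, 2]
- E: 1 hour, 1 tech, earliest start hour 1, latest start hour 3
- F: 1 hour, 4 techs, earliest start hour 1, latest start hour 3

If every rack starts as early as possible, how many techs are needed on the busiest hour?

Early-start schedule: A@1, B@1, C@1, D@1, E@1, F@1.
Load per hour: hour 1: 19, hour 2: 14, hour 3: 2.
Peak is 19.

19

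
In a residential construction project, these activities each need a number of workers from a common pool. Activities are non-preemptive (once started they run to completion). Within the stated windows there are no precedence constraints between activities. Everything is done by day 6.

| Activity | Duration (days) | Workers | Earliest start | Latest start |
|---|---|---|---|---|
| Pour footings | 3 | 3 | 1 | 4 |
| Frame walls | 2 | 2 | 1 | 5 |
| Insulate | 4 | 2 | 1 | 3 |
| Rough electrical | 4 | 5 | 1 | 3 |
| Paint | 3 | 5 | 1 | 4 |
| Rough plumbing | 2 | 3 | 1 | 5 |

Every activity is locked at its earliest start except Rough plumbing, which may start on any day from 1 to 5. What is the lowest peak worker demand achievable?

Rough plumbing@1: d1:20  d2:20  d3:15  d4:7  d5:0  d6:0 → peak 20
Rough plumbing@2: d1:17  d2:20  d3:18  d4:7  d5:0  d6:0 → peak 20
Rough plumbing@3: d1:17  d2:17  d3:18  d4:10  d5:0  d6:0 → peak 18
Rough plumbing@4: d1:17  d2:17  d3:15  d4:10  d5:3  d6:0 → peak 17
Rough plumbing@5: d1:17  d2:17  d3:15  d4:7  d5:3  d6:3 → peak 17
Best is Rough plumbing@4, peak 17.

17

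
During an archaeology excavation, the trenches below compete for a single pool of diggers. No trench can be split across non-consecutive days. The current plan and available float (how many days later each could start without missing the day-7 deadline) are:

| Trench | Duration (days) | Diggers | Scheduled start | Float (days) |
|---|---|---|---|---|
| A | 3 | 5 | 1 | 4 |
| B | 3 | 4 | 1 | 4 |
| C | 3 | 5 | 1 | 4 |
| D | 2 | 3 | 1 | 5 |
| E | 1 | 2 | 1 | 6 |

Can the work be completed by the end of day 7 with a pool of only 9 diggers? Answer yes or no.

yes

Schedule A@1, B@1, C@4, D@4, E@6: d1:9  d2:9  d3:9  d4:8  d5:8  d6:7  d7:0 — peak 9 ≤ 9.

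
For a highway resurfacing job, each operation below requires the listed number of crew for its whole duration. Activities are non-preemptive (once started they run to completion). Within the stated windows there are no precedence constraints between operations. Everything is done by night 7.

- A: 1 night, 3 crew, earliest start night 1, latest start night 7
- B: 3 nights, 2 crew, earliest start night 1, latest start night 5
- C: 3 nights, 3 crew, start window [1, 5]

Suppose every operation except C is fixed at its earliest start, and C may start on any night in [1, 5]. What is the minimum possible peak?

C@1: n1:8  n2:5  n3:5  n4:0  n5:0  n6:0  n7:0 → peak 8
C@2: n1:5  n2:5  n3:5  n4:3  n5:0  n6:0  n7:0 → peak 5
C@3: n1:5  n2:2  n3:5  n4:3  n5:3  n6:0  n7:0 → peak 5
C@4: n1:5  n2:2  n3:2  n4:3  n5:3  n6:3  n7:0 → peak 5
C@5: n1:5  n2:2  n3:2  n4:0  n5:3  n6:3  n7:3 → peak 5
Best is C@2, peak 5.

5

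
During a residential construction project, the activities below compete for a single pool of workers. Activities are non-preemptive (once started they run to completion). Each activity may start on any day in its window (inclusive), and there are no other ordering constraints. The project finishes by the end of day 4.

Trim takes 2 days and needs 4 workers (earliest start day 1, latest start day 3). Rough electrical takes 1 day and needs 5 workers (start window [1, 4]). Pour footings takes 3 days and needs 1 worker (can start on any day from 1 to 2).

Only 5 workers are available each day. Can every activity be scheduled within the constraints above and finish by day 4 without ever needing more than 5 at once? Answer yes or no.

Schedule Trim@1, Rough electrical@4, Pour footings@1: d1:5  d2:5  d3:1  d4:5 — peak 5 ≤ 5.

yes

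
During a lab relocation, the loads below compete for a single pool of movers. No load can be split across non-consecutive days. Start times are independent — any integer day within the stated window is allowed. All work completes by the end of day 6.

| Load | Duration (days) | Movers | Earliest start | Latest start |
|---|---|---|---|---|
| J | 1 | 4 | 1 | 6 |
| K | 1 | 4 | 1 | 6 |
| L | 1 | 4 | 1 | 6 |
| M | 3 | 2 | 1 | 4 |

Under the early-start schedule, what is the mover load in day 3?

At early start, day 3 has: M.
Demand: 2 = 2.

2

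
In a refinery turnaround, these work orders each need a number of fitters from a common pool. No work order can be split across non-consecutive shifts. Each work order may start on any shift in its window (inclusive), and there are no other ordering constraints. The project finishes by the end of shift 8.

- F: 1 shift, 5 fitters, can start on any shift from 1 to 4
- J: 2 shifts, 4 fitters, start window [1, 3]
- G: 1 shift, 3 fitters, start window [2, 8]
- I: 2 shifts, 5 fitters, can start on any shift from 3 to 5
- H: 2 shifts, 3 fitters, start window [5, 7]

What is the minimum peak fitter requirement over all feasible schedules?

5

Early-start (F@1, J@1, G@2, I@3, H@5) gives peak 9: s1:9  s2:7  s3:5  s4:5  s5:3  s6:3  s7:0  s8:0.
Shift J→2, G→4, I→5, H→7.
Schedule F@1, J@2, G@4, I@5, H@7: s1:5  s2:4  s3:4  s4:3  s5:5  s6:5  s7:3  s8:3 — peak 5.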